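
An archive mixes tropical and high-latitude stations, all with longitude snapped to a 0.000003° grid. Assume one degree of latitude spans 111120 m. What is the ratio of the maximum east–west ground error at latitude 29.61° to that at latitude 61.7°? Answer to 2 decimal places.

With a 0.000003° grid the true value lies within half a step, ±0.000003°/2 = ±1.5e-06°, of the stored one.
At 29.61°: 1.5e-06° × 111120 × cos 29.61° = 1.5e-06 × 111120 × 0.8694 ≈ 0.14491 m.
At 61.7°: 1.5e-06° × 111120 × cos 61.7° = 1.5e-06 × 111120 × 0.4741 ≈ 0.079021 m.
The ratio reduces to cos 29.61° / cos 61.7° = 0.8694/0.4741 ≈ 1.8339.

1.83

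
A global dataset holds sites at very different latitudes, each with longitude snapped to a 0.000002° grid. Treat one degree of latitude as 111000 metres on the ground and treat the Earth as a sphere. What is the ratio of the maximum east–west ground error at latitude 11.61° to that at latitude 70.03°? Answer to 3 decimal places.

2.868

With a 0.000002° grid the true value lies within half a step, ±0.000002°/2 = ±1e-06°, of the stored one.
At 11.61°: 1e-06° × 111000 × cos 11.61° = 1e-06 × 111000 × 0.9795 ≈ 0.10873 m.
Error at 70.03° = 1e-06° × 111000 × cos 70.03° ≈ 0.111 × 0.3415 = 0.03791 m.
Ratio: 0.10873 / 0.03791 = cos 11.61° / cos 70.03° ≈ 2.8681.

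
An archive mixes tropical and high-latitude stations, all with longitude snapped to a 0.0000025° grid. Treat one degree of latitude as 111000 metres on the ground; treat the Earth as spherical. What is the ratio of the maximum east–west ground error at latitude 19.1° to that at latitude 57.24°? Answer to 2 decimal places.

With a 0.0000025° grid the true value lies within half a step, ±0.0000025°/2 = ±1.25e-06°, of the stored one.
Error at 19.1° = 1.25e-06° × 111000 × cos 19.1° ≈ 0.13875 × 0.9449 = 0.13111 m.
Error at 57.24° = 1.25e-06° × 111000 × cos 57.24° ≈ 0.13875 × 0.5411 = 0.075081 m.
Ratio: 0.13111 / 0.075081 = cos 19.1° / cos 57.24° ≈ 1.7463.

1.75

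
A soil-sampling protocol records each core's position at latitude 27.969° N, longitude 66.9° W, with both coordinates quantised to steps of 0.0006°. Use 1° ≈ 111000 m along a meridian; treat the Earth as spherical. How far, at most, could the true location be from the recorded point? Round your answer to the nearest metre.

44 metres

With a 0.0006° grid the true value lies within half a step, ±0.0006°/2 = ±0.0003°, of the stored one.
N–S: 0.0003° × 111000 m/° = 33.3 m.
E–W at 27.969°: 0.0003° × 111000 × cos 27.969° = 0.0003 × 111000 × 0.8832 ≈ 29.4106 m.
Worst case both components are at the extreme and orthogonal: √(33.3² + 29.4106²) ≈ 44.4283 m.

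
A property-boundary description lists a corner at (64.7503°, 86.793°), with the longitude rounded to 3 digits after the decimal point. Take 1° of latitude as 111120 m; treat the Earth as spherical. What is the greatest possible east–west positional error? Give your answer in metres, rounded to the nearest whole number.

24 metres

Rounding to 3 decimal places leaves the longitude within ±0.0005° of the true value.
Parallels shrink by cos φ, so at 64.7503° a degree of longitude is 111120 × 0.4266 ≈ 47399.8 m.
So at most 0.0005° × 47399.8 ≈ 23.6999 m east–west.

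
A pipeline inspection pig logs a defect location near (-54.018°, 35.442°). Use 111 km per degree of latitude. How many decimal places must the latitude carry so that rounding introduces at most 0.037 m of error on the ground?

7 decimal places

One degree of latitude covers 111000 m.
Rounding to N decimal places gives at most 0.5 × 10⁻ᴺ degrees of error, i.e. 0.5 × 10⁻ᴺ × 111000 m.
Setting 55500 × 10⁻ᴺ ≤ 0.037 gives 10ᴺ ≥ 1.5e+06, i.e. N ≥ 6.18.
N = 6 would give 0.0555 m (too coarse); N = 7 gives 0.00555 m ≤ 0.037 m.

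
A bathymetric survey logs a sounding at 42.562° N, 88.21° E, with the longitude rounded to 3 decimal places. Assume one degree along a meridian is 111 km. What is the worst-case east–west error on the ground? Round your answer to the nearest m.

41 m

Rounding to 3 decimal places leaves the longitude within ±0.0005° of the true value.
At latitude 42.562° a degree of longitude spans 111000 m × cos 42.562° = 111000 × 0.7365 ≈ 81756.6 m.
East–west error: 0.0005° × 81756.6 m/° ≈ 40.8783 m.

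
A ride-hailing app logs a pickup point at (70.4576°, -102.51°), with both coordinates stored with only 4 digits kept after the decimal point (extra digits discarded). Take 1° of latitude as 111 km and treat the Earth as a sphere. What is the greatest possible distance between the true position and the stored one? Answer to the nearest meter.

Truncating at 4 decimal places can drop up to a full unit in the last place, so each coordinate may be off by as much as 0.0001°.
N–S: 0.0001° × 111000 m/° = 11.1 m.
E–W at 70.4576°: 0.0001° × 111000 × cos 70.4576° = 0.0001 × 111000 × 0.3345 ≈ 3.713 m.
The two errors are perpendicular, so the maximum displacement is √(11.1² + 3.713²) ≈ 11.7045 m.

12 meters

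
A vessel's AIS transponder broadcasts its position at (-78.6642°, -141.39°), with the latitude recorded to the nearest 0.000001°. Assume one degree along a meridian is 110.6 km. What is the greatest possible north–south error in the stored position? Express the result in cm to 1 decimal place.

Rounding to 6 decimal places leaves the latitude within ±5e-07° of the true value.
North–south distance: 5e-07° × 110600 m/° = 0.0553 m.
That is 0.0553 m = 5.53 cm.

5.5 cm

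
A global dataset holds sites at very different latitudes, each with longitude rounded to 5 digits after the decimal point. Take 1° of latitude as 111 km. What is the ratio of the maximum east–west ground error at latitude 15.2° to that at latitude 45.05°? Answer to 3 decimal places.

Rounding to 5 decimal places leaves the longitude within ±5e-06° of the true value.
At 15.2°: 5e-06° × 111000 × cos 15.2° = 5e-06 × 111000 × 0.9650 ≈ 0.53558 m.
At 45.05°: 5e-06° × 111000 × cos 45.05° = 5e-06 × 111000 × 0.7065 ≈ 0.3921 m.
Ratio: 0.53558 / 0.3921 = cos 15.2° / cos 45.05° ≈ 1.3659.

1.366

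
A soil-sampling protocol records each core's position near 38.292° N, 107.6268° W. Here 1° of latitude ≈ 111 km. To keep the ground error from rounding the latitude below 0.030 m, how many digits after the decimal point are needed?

One degree of latitude covers 111000 m.
Rounding to N decimal places gives at most 0.5 × 10⁻ᴺ degrees of error, i.e. 0.5 × 10⁻ᴺ × 111000 m.
Setting 55500 × 10⁻ᴺ ≤ 0.030 gives 10ᴺ ≥ 1.85e+06, i.e. N ≥ 6.27.
N = 6 would give 0.0555 m (too coarse); N = 7 gives 0.00555 m ≤ 0.030 m.

7 decimal places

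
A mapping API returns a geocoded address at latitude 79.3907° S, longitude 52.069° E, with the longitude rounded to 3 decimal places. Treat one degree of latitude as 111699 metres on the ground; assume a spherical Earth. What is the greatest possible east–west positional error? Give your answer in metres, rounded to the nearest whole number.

Rounding to 3 decimal places leaves the longitude within ±0.0005° of the true value.
Parallels shrink by cos φ, so at 79.3907° a degree of longitude is 111699 × 0.1841 ≈ 20565 m.
Maximum E–W displacement: 0.0005 × 20565 = 10.2825 m.

10 metres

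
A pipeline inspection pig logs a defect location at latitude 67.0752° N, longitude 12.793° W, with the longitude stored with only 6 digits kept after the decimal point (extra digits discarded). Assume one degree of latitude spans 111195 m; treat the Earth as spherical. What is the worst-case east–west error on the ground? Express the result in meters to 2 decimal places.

Truncating at 6 decimal places can drop up to a full unit in the last place, so the longitude may be off by as much as 1e-06°.
One degree of longitude at 67.0752° is 111195 × cos 67.0752° ≈ 111195 × 0.3895 = 43313 m.
Maximum E–W displacement: 1e-06 × 43313 = 0.043313 m.

0.04 meters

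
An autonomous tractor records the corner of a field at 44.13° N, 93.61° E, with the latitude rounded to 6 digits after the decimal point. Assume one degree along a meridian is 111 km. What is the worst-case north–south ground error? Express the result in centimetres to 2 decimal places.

Rounding to 6 decimal places leaves the latitude within ±5e-07° of the true value.
Along the meridian that is 5e-07° × 111000 m/° = 0.0555 m.
That is 0.0555 m = 5.55 cm.

5.55 centimetres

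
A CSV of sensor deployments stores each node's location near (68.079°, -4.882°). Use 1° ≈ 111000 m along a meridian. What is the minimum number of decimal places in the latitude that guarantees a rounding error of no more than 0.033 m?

One degree of latitude covers 111000 m.
Rounding to N decimal places gives at most 0.5 × 10⁻ᴺ degrees of error, i.e. 0.5 × 10⁻ᴺ × 111000 m.
Need 0.5 × 111000 × 10⁻ᴺ ≤ 0.033 → 10⁻ᴺ ≤ 5.946e-07, so N ≥ 6.23.
At 6 places the error can reach 0.0555 m, but 7 places keeps it to 0.00555 m.

7 decimal places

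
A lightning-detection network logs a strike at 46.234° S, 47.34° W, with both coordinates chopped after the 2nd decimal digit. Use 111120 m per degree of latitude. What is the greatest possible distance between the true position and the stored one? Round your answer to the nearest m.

Truncating at 2 decimal places can drop up to a full unit in the last place, so each coordinate may be off by as much as 0.01°.
North–south component: 0.01° × 111120 = 1111.2 m.
East–west component at 46.234°: 0.01° × 111120 × cos 46.234° ≈ 0.01 × 76863.3 ≈ 768.633 m.
Worst case both components are at the extreme and orthogonal: √(1111.2² + 768.633²) ≈ 1351.13 m.

1351 m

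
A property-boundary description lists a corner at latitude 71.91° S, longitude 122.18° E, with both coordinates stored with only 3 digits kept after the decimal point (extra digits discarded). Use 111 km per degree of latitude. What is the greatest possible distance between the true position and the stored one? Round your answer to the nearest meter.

116 meters

Truncating at 3 decimal places can drop up to a full unit in the last place, so each coordinate may be off by as much as 0.001°.
Latitude error → 0.001 × 111000 = 111 m along the meridian.
Longitude error → 0.001 × 111000 × cos 71.91° = 0.001 × 111000 × 0.3105 ≈ 34.4667 m.
Combining orthogonally: (111² + 34.4667²)^½ ≈ 116.228 m.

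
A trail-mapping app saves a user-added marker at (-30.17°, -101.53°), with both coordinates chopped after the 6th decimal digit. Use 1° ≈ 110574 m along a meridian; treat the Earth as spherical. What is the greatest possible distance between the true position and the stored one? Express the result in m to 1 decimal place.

0.1 m

Truncating at 6 decimal places can drop up to a full unit in the last place, so each coordinate may be off by as much as 1e-06°.
North–south component: 1e-06° × 110574 = 0.110574 m.
East–west component at 30.17°: 1e-06° × 110574 × cos 30.17° ≈ 1e-06 × 95595.4 ≈ 0.0955954 m.
The two errors are perpendicular, so the maximum displacement is √(0.110574² + 0.0955954²) ≈ 0.146168 m.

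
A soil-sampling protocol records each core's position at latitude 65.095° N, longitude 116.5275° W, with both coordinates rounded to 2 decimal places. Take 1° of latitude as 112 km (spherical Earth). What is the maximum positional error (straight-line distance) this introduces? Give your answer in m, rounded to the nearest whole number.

608 m

Rounding to 2 decimal places leaves each coordinate within ±0.005° of the true value.
North–south component: 0.005° × 112000 = 560 m.
East–west component at 65.095°: 0.005° × 112000 × cos 65.095° ≈ 0.005 × 47164.9 ≈ 235.824 m.
The two errors are perpendicular, so the maximum displacement is √(560² + 235.824²) ≈ 607.629 m.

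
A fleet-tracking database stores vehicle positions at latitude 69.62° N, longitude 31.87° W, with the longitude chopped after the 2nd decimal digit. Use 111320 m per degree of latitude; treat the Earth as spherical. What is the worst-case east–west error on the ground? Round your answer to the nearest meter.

388 meters

Truncating at 2 decimal places can drop up to a full unit in the last place, so the longitude may be off by as much as 0.01°.
Parallels shrink by cos φ, so at 69.62° a degree of longitude is 111320 × 0.3482 ≈ 38766.6 m.
Maximum E–W displacement: 0.01 × 38766.6 = 387.666 m.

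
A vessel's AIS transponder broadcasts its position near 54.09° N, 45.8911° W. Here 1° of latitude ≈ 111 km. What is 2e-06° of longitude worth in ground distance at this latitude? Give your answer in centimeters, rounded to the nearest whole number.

At 54.09° a degree of longitude is 111000 × cos 54.09° ≈ 65103 m, so 2e-06° corresponds to 0.130206 m.
That is 0.130206 m = 13.021 cm.

13 centimeters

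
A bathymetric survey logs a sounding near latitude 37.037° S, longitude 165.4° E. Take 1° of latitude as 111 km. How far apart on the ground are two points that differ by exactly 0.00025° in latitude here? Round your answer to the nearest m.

0.00025° × 111000 m/° = 27.75 m.

28 m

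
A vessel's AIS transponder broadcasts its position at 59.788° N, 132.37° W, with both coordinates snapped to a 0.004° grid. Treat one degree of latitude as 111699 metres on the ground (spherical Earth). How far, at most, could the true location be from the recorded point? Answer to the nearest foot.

820 feet

With a 0.004° grid the true value lies within half a step, ±0.004°/2 = ±0.002°, of the stored one.
N–S: 0.002° × 111699 m/° = 223.398 m.
Longitude error → 0.002 × 111699 × cos 59.788° = 0.002 × 111699 × 0.5032 ≈ 112.414 m.
The two errors are perpendicular, so the maximum displacement is √(223.398² + 112.414²) ≈ 250.087 m.
Converting: 250.087 m × 3.2808 ft/m ≈ 820.5 ft.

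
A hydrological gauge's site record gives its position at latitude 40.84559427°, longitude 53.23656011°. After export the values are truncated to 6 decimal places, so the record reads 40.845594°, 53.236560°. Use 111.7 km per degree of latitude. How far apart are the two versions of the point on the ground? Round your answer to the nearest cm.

The latitude changed by +0.00000027° and the longitude by +0.00000011°.
N–S: 0.00000027° × 111700 m/° = 0.030159 m.
East–west at this latitude: 0.00000011° × 111700 × cos 40.8456° ≈ 0.00000011 × 84498.2 = 0.00929481 m.
Combined displacement = (0.030159² + 0.00929481²)^½ ≈ 0.0315588 m.
That is 0.0315588 m = 3.1559 cm.

3 cm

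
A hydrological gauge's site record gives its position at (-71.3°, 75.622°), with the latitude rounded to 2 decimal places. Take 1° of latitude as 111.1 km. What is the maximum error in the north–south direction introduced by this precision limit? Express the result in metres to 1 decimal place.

555.5 metres

Rounding to 2 decimal places leaves the latitude within ±0.005° of the true value.
North–south distance: 0.005° × 111100 m/° = 555.5 m.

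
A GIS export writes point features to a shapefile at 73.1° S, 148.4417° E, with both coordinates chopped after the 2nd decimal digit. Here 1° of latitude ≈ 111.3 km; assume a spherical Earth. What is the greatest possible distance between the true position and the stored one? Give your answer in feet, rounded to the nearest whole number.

3803 feet

Truncating at 2 decimal places can drop up to a full unit in the last place, so each coordinate may be off by as much as 0.01°.
North–south component: 0.01° × 111300 = 1113 m.
Longitude error → 0.01 × 111300 × cos 73.1° = 0.01 × 111300 × 0.2907 ≈ 323.552 m.
Worst case both components are at the extreme and orthogonal: √(1113² + 323.552²) ≈ 1159.07 m.
In feet: 1159.07 m ÷ 0.3048 ≈ 3802.7 ft.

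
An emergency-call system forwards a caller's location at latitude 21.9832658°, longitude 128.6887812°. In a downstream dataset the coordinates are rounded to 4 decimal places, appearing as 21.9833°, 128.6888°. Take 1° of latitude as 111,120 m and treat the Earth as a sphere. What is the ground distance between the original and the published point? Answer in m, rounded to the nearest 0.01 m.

Δlat = 21.9832658 − 21.9833 = -0.0000342°; Δlon = 128.6887812 − 128.6888 = -0.0000188°.
N–S: -0.0000342° × 111120 m/° = -3.8003 m.
E–W at 21.9833°: -0.0000188° × 111120 × cos 21.9833° = -0.0000188 × 111120 × 0.9273 ≈ -1.93717 m.
Distance: √(3.8003² + 1.93717²) ≈ 4.26555 m.

4.27 m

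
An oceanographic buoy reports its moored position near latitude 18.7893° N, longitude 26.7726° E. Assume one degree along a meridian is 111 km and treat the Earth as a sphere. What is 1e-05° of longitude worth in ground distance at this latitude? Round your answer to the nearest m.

1 m

At 18.7893° a degree of longitude is 111000 × cos 18.7893° ≈ 105085 m, so 1e-05° corresponds to 1.05085 m.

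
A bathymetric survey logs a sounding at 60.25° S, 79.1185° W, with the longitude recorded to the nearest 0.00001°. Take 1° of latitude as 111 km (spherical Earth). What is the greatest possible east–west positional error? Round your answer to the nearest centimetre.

Rounding to 5 decimal places leaves the longitude within ±5e-06° of the true value.
Parallels shrink by cos φ, so at 60.25° a degree of longitude is 111000 × 0.4962 ≈ 55080 m.
East–west error: 5e-06° × 55080 m/° ≈ 0.2754 m.
That is 0.2754 m = 27.54 cm.

28 centimetres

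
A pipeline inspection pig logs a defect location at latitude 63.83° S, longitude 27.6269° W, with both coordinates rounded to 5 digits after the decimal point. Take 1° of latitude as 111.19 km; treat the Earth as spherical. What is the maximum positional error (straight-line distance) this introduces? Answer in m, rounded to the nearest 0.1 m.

Rounding to 5 decimal places leaves each coordinate within ±5e-06° of the true value.
Latitude error → 5e-06 × 111190 = 0.55595 m along the meridian.
East–west component at 63.83°: 5e-06° × 111190 × cos 63.83° ≈ 5e-06 × 49038.8 ≈ 0.245194 m.
The two errors are perpendicular, so the maximum displacement is √(0.55595² + 0.245194²) ≈ 0.607619 m.

0.6 m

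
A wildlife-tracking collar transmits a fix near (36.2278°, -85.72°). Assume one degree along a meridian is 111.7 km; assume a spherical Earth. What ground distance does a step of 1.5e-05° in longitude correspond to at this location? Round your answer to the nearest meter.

1 meters

1.5e-05° of longitude at 36.2278° is 1.5e-05 × 111700 × cos 36.2278° ≈ 1.5e-05 × 90105.4 = 1.35158 m.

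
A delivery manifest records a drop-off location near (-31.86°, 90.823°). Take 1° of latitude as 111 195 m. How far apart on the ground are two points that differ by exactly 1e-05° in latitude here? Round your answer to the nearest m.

1e-05° × 111195 m/° = 1.11195 m.

1 m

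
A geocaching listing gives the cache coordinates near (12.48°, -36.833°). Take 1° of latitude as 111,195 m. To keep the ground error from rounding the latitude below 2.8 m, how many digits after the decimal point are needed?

5 decimal places

One degree of latitude covers 111195 m.
Rounding to N decimal places gives at most 0.5 × 10⁻ᴺ degrees of error, i.e. 0.5 × 10⁻ᴺ × 111195 m.
Need 0.5 × 111195 × 10⁻ᴺ ≤ 2.8 → 10⁻ᴺ ≤ 5.036e-05, so N ≥ 4.30.
N = 4 would give 5.56 m (too coarse); N = 5 gives 0.556 m ≤ 2.8 m.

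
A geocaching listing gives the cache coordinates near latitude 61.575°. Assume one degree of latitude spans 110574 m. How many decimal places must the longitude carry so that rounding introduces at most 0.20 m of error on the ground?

6

At 61.575° one degree of longitude covers 110574 × cos 61.575° ≈ 110574 × 0.4760 ≈ 52634.1 m.
Rounding to N decimal places gives at most 0.5 × 10⁻ᴺ degrees of error, i.e. 0.5 × 10⁻ᴺ × 52634.1 m.
Setting 26317.1 × 10⁻ᴺ ≤ 0.20 gives 10ᴺ ≥ 1.316e+05, i.e. N ≥ 5.12.
So 6 decimal places suffice (0.0263 m); 5 would allow up to 0.263 m.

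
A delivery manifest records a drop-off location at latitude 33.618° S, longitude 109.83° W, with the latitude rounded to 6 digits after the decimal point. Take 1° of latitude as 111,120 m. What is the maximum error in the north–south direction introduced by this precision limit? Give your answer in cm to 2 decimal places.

5.56 cm

Rounding to 6 decimal places leaves the latitude within ±5e-07° of the true value.
North–south distance: 5e-07° × 111120 m/° = 0.05556 m.
That is 0.05556 m = 5.556 cm.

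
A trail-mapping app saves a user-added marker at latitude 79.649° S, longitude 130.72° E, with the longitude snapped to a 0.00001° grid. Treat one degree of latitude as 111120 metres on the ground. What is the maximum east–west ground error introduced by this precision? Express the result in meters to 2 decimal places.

0.10 meters

With a 0.00001° grid the true value lies within half a step, ±0.00001°/2 = ±5e-06°, of the stored one.
Parallels shrink by cos φ, so at 79.649° a degree of longitude is 111120 × 0.1797 ≈ 19965.8 m.
East–west error: 5e-06° × 19965.8 m/° ≈ 0.0998291 m.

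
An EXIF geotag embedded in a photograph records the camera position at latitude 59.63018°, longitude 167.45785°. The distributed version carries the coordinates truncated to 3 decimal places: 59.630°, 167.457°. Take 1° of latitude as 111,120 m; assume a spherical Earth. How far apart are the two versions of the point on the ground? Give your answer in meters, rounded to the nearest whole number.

The latitude changed by +0.00018° and the longitude by +0.00085°.
N–S: 0.00018° × 111120 m/° = 20.0016 m.
East–west at this latitude: 0.00085° × 111120 × cos 59.63° ≈ 0.00085 × 56180.3 = 47.7532 m.
Distance: √(20.0016² + 47.7532²) ≈ 51.7729 m.

52 meters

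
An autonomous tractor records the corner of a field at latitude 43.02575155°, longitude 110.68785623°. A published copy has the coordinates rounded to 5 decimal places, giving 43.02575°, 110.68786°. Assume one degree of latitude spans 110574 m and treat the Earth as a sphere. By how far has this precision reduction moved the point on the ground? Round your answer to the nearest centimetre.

35 centimetres

Δlat = 43.02575155 − 43.02575 = +0.00000155°; Δlon = 110.68785623 − 110.68786 = -0.00000377°.
North–south shift: 0.00000155 × 110574 = 0.17139 m.
E–W at 43.0258°: -0.00000377° × 110574 × cos 43.0258° = -0.00000377 × 110574 × 0.7310 ≈ -0.304747 m.
Hypotenuse of the two orthogonal shifts: √(0.17139² + 0.304747²) = 0.349636 m.
That is 0.349636 m = 34.964 cm.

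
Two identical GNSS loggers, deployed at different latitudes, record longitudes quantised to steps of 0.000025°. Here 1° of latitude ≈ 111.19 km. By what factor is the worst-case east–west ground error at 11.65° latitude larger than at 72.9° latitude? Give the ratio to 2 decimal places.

With a 0.000025° grid the true value lies within half a step, ±0.000025°/2 = ±1.25e-05°, of the stored one.
At 11.65°: 1.25e-05° × 111190 × cos 11.65° = 1.25e-05 × 111190 × 0.9794 ≈ 1.3612 m.
At 72.9°: 1.25e-05° × 111190 × cos 72.9° = 1.25e-05 × 111190 × 0.2940 ≈ 0.40868 m.
The ratio reduces to cos 11.65° / cos 72.9° = 0.9794/0.2940 ≈ 3.3308.

3.33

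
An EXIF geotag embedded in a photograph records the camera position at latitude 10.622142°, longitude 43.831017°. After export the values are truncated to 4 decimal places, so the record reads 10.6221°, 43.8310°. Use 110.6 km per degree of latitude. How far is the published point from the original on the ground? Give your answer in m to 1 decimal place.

5.0 m

The latitude changed by +0.000042° and the longitude by +0.000017°.
N–S: 0.000042° × 110600 m/° = 4.6452 m.
East–west at this latitude: 0.000017° × 110600 × cos 10.6221° ≈ 0.000017 × 108705 = 1.84798 m.
Hypotenuse of the two orthogonal shifts: √(4.6452² + 1.84798²) = 4.99929 m.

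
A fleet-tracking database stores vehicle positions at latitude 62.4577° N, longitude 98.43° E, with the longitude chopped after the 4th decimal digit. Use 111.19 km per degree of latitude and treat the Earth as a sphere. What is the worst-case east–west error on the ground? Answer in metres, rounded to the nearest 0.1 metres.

Truncating at 4 decimal places can drop up to a full unit in the last place, so the longitude may be off by as much as 0.0001°.
At latitude 62.4577° a degree of longitude spans 111190 m × cos 62.4577° = 111190 × 0.4624 ≈ 51414.6 m.
So at most 0.0001° × 51414.6 ≈ 5.14146 m east–west.

5.1 metres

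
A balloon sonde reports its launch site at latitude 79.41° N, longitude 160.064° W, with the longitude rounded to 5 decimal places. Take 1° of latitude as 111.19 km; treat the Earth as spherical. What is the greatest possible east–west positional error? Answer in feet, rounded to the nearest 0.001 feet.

Rounding to 5 decimal places leaves the longitude within ±5e-06° of the true value.
Parallels shrink by cos φ, so at 79.41° a degree of longitude is 111190 × 0.1838 ≈ 20434.5 m.
So at most 5e-06° × 20434.5 ≈ 0.102172 m east–west.
In feet: 0.102172 m ÷ 0.3048 ≈ 0.33521 ft.

0.335 feet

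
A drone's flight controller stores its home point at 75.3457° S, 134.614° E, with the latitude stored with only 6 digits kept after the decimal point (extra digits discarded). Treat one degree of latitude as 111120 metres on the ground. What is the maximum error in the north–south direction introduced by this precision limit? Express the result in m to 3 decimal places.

0.111 m

Truncating at 6 decimal places can drop up to a full unit in the last place, so the latitude may be off by as much as 1e-06°.
North–south distance: 1e-06° × 111120 m/° = 0.11112 m.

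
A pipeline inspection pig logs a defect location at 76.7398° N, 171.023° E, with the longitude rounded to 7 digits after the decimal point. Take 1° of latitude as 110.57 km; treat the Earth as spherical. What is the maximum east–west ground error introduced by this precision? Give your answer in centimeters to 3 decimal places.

Rounding to 7 decimal places leaves the longitude within ±5e-08° of the true value.
At latitude 76.7398° a degree of longitude spans 110570 m × cos 76.7398° = 110570 × 0.2294 ≈ 25361.8 m.
Maximum E–W displacement: 5e-08 × 25361.8 = 0.00126809 m.
That is 0.00126809 m = 0.12681 cm.

0.127 centimeters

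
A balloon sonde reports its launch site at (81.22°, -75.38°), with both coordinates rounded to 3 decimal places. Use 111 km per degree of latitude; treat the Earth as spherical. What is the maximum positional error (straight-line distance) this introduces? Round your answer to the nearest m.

56 m

Rounding to 3 decimal places leaves each coordinate within ±0.0005° of the true value.
Latitude error → 0.0005 × 111000 = 55.5 m along the meridian.
E–W at 81.22°: 0.0005° × 111000 × cos 81.22° = 0.0005 × 111000 × 0.1526 ≈ 8.47157 m.
Worst case both components are at the extreme and orthogonal: √(55.5² + 8.47157²) ≈ 56.1428 m.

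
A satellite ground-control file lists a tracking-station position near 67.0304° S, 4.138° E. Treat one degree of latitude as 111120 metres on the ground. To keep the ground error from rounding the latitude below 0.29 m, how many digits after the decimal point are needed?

6

One degree of latitude covers 111120 m.
N decimal places → at most half a unit in the last place, 0.5 × 10⁻ᴺ° = 111120/2 × 10⁻ᴺ m.
Need 0.5 × 111120 × 10⁻ᴺ ≤ 0.29 → 10⁻ᴺ ≤ 5.220e-06, so N ≥ 5.28.
So 6 decimal places suffice (0.0556 m); 5 would allow up to 0.556 m.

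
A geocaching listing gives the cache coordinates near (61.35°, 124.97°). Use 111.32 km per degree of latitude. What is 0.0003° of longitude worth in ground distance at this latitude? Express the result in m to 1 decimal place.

One degree of longitude here spans 111320 × cos 61.35° = 111320 × 0.4795 ≈ 53373.2 m; 0.0003° of that is 16.012 m.

16.0 m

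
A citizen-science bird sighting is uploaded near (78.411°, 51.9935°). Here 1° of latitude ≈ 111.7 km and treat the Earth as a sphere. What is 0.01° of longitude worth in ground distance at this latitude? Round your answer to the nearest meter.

224 meters

At 78.411° a degree of longitude is 111700 × cos 78.411° ≈ 22439.4 m, so 0.01° corresponds to 224.394 m.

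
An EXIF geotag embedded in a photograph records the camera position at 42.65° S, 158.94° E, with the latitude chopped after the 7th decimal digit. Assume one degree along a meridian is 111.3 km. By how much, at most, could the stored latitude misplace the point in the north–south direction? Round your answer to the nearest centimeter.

1 centimeters

Truncating at 7 decimal places can drop up to a full unit in the last place, so the latitude may be off by as much as 1e-07°.
So the N–S error is at most 1e-07 × 111300 = 0.01113 m.
That is 0.01113 m = 1.113 cm.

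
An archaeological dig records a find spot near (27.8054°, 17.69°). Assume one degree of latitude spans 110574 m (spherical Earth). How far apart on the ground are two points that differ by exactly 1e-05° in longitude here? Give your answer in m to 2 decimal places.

1e-05° of longitude at 27.8054° is 1e-05 × 110574 × cos 27.8054° ≈ 1e-05 × 97806.8 = 0.978068 m.

0.98 m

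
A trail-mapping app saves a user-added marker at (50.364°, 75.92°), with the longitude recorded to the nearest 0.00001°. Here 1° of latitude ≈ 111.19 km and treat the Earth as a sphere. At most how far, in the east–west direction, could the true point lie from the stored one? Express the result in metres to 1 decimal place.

0.4 metres

Rounding to 5 decimal places leaves the longitude within ±5e-06° of the true value.
Parallels shrink by cos φ, so at 50.364° a degree of longitude is 111190 × 0.6379 ≈ 70929 m.
East–west error: 5e-06° × 70929 m/° ≈ 0.354645 m.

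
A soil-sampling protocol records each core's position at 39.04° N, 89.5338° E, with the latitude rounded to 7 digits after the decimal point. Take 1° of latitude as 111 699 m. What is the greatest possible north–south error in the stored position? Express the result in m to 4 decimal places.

Rounding to 7 decimal places leaves the latitude within ±5e-08° of the true value.
So the N–S error is at most 5e-08 × 111699 = 0.00558495 m.

0.0056 m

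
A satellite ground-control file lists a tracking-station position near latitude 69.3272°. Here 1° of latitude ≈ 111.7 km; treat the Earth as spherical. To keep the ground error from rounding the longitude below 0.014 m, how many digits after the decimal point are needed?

7 decimal places

At 69.3272° one degree of longitude covers 111700 × cos 69.3272° ≈ 111700 × 0.3530 ≈ 39433.5 m.
N decimal places → at most half a unit in the last place, 0.5 × 10⁻ᴺ° = 39433.5/2 × 10⁻ᴺ m.
Setting 19716.8 × 10⁻ᴺ ≤ 0.014 gives 10ᴺ ≥ 1.408e+06, i.e. N ≥ 6.15.
So 7 decimal places suffice (0.00197 m); 6 would allow up to 0.0197 m.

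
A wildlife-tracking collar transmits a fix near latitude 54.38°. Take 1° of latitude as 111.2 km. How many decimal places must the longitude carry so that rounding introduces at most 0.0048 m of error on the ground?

7 decimal places

At 54.38° one degree of longitude covers 111200 × cos 54.38° ≈ 111200 × 0.5824 ≈ 64763.6 m.
N decimal places → at most half a unit in the last place, 0.5 × 10⁻ᴺ° = 64763.6/2 × 10⁻ᴺ m.
Setting 32381.8 × 10⁻ᴺ ≤ 0.0048 gives 10ᴺ ≥ 6.746e+06, i.e. N ≥ 6.83.
So 7 decimal places suffice (0.00324 m); 6 would allow up to 0.0324 m.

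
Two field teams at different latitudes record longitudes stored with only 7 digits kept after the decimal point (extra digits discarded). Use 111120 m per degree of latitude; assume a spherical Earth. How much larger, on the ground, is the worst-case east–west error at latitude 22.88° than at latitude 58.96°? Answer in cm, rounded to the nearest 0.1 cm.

0.5 cm

Truncating at 7 decimal places can drop up to a full unit in the last place, so the longitude may be off by as much as 1e-07°.
At 22.88°: 1e-07° × 111120 × cos 22.88° = 1e-07 × 111120 × 0.9213 ≈ 0.010238 m.
At 58.96°: 1e-07° × 111120 × cos 58.96° = 1e-07 × 111120 × 0.5156 ≈ 0.0057298 m.
Difference: 0.010238 − 0.0057298 = 0.004508 m.
That is 0.00450797 m = 0.4508 cm.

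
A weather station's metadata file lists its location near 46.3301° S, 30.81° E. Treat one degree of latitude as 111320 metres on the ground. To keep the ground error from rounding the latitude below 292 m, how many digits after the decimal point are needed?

One degree of latitude covers 111320 m.
With N decimal places the half-ulp bound is 0.5·10⁻ᴺ°, or 0.5·10⁻ᴺ × 111320 m on the ground.
Need 0.5 × 111320 × 10⁻ᴺ ≤ 292 → 10⁻ᴺ ≤ 5.246e-03, so N ≥ 2.28.
N = 2 would give 557 m (too coarse); N = 3 gives 55.7 m ≤ 292 m.

3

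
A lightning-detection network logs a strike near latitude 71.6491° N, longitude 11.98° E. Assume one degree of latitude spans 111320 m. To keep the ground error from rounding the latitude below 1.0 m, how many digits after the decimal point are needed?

5 decimal places

One degree of latitude covers 111320 m.
N decimal places → at most half a unit in the last place, 0.5 × 10⁻ᴺ° = 111320/2 × 10⁻ᴺ m.
Setting 55660 × 10⁻ᴺ ≤ 1.0 gives 10ᴺ ≥ 5.566e+04, i.e. N ≥ 4.75.
At 4 places the error can reach 5.57 m, but 5 places keeps it to 0.557 m.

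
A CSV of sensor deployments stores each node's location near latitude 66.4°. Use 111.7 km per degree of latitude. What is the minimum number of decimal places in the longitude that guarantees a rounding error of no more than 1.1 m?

At 66.4° one degree of longitude covers 111700 × cos 66.4° ≈ 111700 × 0.4003 ≈ 44719 m.
N decimal places → at most half a unit in the last place, 0.5 × 10⁻ᴺ° = 44719/2 × 10⁻ᴺ m.
Need 0.5 × 44719 × 10⁻ᴺ ≤ 1.1 → 10⁻ᴺ ≤ 4.920e-05, so N ≥ 4.31.
N = 4 would give 2.24 m (too coarse); N = 5 gives 0.224 m ≤ 1.1 m.

5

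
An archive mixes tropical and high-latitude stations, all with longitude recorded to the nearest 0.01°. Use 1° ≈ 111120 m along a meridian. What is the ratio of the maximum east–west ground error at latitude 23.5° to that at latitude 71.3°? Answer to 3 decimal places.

Rounding to 2 decimal places leaves the longitude within ±0.005° of the true value.
At 23.5°: 0.005° × 111120 × cos 23.5° = 0.005 × 111120 × 0.9171 ≈ 509.52 m.
Error at 71.3° = 0.005° × 111120 × cos 71.3° ≈ 555.6 × 0.3206 = 178.13 m.
The ratio reduces to cos 23.5° / cos 71.3° = 0.9171/0.3206 ≈ 2.8603.

2.860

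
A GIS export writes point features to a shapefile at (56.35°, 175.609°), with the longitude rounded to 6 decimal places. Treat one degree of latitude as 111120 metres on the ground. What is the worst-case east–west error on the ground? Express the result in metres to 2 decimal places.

0.03 metres

Rounding to 6 decimal places leaves the longitude within ±5e-07° of the true value.
At latitude 56.35° a degree of longitude spans 111120 m × cos 56.35° = 111120 × 0.5541 ≈ 61573.6 m.
Maximum E–W displacement: 5e-07 × 61573.6 = 0.0307868 m.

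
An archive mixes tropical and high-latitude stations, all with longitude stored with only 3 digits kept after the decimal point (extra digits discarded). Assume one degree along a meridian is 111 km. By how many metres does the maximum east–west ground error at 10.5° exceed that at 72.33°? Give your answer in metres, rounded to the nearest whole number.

Truncating at 3 decimal places can drop up to a full unit in the last place, so the longitude may be off by as much as 0.001°.
At 10.5°: 0.001° × 111000 × cos 10.5° = 0.001 × 111000 × 0.9833 ≈ 109.14 m.
Error at 72.33° = 0.001° × 111000 × cos 72.33° ≈ 111 × 0.3035 = 33.692 m.
So the lower-latitude error exceeds the higher by 109.14 − 33.692 = 75.449 m.

75 metres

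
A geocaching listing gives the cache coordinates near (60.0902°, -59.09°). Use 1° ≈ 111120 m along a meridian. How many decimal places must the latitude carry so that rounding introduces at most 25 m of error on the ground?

4 decimal places

One degree of latitude covers 111120 m.
With N decimal places the half-ulp bound is 0.5·10⁻ᴺ°, or 0.5·10⁻ᴺ × 111120 m on the ground.
Need 0.5 × 111120 × 10⁻ᴺ ≤ 25 → 10⁻ᴺ ≤ 4.500e-04, so N ≥ 3.35.
N = 3 would give 55.6 m (too coarse); N = 4 gives 5.56 m ≤ 25 m.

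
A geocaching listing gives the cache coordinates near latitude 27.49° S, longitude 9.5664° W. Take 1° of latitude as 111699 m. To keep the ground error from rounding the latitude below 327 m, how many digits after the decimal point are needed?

3 decimal places

One degree of latitude covers 111699 m.
Rounding to N decimal places gives at most 0.5 × 10⁻ᴺ degrees of error, i.e. 0.5 × 10⁻ᴺ × 111699 m.
Need 0.5 × 111699 × 10⁻ᴺ ≤ 327 → 10⁻ᴺ ≤ 5.855e-03, so N ≥ 2.23.
N = 2 would give 558 m (too coarse); N = 3 gives 55.8 m ≤ 327 m.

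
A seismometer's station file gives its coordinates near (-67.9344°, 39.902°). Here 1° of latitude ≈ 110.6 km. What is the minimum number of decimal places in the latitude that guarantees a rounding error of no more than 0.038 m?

One degree of latitude covers 110600 m.
N decimal places → at most half a unit in the last place, 0.5 × 10⁻ᴺ° = 110600/2 × 10⁻ᴺ m.
Setting 55300 × 10⁻ᴺ ≤ 0.038 gives 10ᴺ ≥ 1.455e+06, i.e. N ≥ 6.16.
N = 6 would give 0.0553 m (too coarse); N = 7 gives 0.00553 m ≤ 0.038 m.

7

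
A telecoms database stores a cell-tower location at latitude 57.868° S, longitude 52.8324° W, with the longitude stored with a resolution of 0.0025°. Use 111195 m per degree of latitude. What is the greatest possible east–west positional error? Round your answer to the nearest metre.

74 metres

With a 0.0025° grid the true value lies within half a step, ±0.0025°/2 = ±0.00125°, of the stored one.
Parallels shrink by cos φ, so at 57.868° a degree of longitude is 111195 × 0.5319 ≈ 59141.5 m.
So at most 0.00125° × 59141.5 ≈ 73.9268 m east–west.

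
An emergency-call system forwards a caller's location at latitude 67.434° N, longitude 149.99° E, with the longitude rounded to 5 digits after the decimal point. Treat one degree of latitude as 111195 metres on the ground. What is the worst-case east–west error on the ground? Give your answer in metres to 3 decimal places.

0.213 metres

Rounding to 5 decimal places leaves the longitude within ±5e-06° of the true value.
Parallels shrink by cos φ, so at 67.434° a degree of longitude is 111195 × 0.3837 ≈ 42670.8 m.
So at most 5e-06° × 42670.8 ≈ 0.213354 m east–west.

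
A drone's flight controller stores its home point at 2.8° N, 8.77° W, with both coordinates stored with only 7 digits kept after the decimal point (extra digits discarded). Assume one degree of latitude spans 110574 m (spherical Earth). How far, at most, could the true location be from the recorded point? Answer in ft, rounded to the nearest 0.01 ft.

0.05 ft

Truncating at 7 decimal places can drop up to a full unit in the last place, so each coordinate may be off by as much as 1e-07°.
North–south component: 1e-07° × 110574 = 0.0110574 m.
Longitude error → 1e-07 × 110574 × cos 2.8° = 1e-07 × 110574 × 0.9988 ≈ 0.0110442 m.
The two errors are perpendicular, so the maximum displacement is √(0.0110574² + 0.0110442²) ≈ 0.0156282 m.
In feet: 0.0156282 m ÷ 0.3048 ≈ 0.051274 ft.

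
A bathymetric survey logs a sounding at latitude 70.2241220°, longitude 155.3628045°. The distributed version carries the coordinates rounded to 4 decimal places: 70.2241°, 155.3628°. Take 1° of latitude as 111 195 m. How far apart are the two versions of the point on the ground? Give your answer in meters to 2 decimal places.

2.45 meters

Δlat = 70.2241220 − 70.2241 = +0.0000220°; Δlon = 155.3628045 − 155.3628 = +0.0000045°.
North–south shift: 0.0000220 × 111195 = 2.44629 m.
East–west at this latitude: 0.0000045° × 111195 × cos 70.2241° ≈ 0.0000045 × 37622 = 0.169299 m.
Distance: √(2.44629² + 0.169299²) ≈ 2.45214 m.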